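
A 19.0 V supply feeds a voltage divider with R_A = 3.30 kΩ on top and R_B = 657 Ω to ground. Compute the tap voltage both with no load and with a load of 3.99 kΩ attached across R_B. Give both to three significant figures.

Open-circuit: V = 19.0 × 657/(3300 + 657) = 3.15 V.
With the load, R_B becomes R_B‖R_L = 564.1 Ω, so V = 19.0 × 564.1/3864 = 2.77 V.

Unloaded: 3.15 V; loaded: 2.77 V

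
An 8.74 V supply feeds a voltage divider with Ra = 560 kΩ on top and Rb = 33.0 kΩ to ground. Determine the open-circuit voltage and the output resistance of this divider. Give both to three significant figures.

V_th = 0.486 V, R_th = 31.2 kΩ

V_th is the open-circuit tap voltage: 8.74 × 33.0/(560 + 33.0) = 0.486 V.
With the supply zeroed, Ra and Rb appear in parallel from the tap: R_th = Ra‖Rb = (560 × 33.0)/593.0 = 31.2 kΩ.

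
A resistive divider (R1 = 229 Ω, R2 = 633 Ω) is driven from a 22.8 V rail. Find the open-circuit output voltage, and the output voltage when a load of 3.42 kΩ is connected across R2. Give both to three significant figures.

Unloaded: 16.7 V; loaded: 16.0 V

Open-circuit: V = 22.8 × 633/(229 + 633) = 16.7 V.
With the load, R2 becomes R2‖R_L = 534.1 Ω, so V = 22.8 × 534.1/763.1 = 16.0 V.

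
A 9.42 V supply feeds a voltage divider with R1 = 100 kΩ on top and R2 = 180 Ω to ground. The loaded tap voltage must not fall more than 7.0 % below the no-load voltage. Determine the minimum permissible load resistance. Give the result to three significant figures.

Output resistance R_th = R1‖R2 = (100000 × 180)/100200 = 179.7 Ω.
The fractional drop is R_th/(R_th + R_L); requiring this ≤ 0.0700 gives R_L ≥ R_th(1/0.0700 − 1) = 179.7 × 13.29 = 2.39 kΩ.

R_L(min) ≈ 2.39 kΩ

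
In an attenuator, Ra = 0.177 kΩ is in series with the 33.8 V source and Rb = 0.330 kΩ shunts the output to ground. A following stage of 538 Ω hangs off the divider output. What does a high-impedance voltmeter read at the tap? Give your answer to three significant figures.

V_out ≈ 18.1 V

The load sits in parallel with Rb: Rb‖R_L = (330 × 538) / (330 + 538) = 204.5 Ω.
V_out = 33.8 × 204.5 / (177 + 204.5) = 33.8 × 204.5/381.5 = 18.1 V.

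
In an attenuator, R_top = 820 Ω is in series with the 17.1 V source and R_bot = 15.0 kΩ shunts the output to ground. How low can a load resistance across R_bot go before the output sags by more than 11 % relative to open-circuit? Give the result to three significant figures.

Output resistance R_th = R_top‖R_bot = (820 × 15000)/15820 = 777.5 Ω.
The fractional drop is R_th/(R_th + R_L); requiring this ≤ 0.110 gives R_L ≥ R_th(1/0.110 − 1) = 777.5 × 8.091 = 6.29 kΩ.

R_L(min) ≈ 6.29 kΩ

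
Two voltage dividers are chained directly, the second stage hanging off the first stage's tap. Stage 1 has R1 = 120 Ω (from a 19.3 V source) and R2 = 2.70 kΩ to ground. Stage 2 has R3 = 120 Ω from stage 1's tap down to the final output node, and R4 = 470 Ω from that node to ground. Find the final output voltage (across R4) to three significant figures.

Stage 2 presents R3+R4 = 590.0 Ω as a load on stage 1's tap.
Stage 1's lower leg becomes R2‖(R3+R4) = 484.2 Ω, so V_mid = 19.3 × 484.2/604.2 = 15.47 V.
Stage 2 is itself unloaded: V_out = V_mid × R4/(R3+R4) = 15.47 × 470/590.0 = 12.3 V.

V_out ≈ 12.3 V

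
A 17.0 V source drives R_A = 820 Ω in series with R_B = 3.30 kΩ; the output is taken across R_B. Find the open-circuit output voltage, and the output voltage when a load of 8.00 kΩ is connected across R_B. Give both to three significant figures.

Open-circuit: V = 17.0 × 3300/(820 + 3300) = 13.6 V.
With the load, R_B becomes R_B‖R_L = 2336 Ω, so V = 17.0 × 2336/3156 = 12.6 V.

Unloaded: 13.6 V; loaded: 12.6 V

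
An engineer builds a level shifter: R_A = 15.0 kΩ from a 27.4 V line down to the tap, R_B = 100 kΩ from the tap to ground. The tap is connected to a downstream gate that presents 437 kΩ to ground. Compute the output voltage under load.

V_out ≈ 23.1 V

The load sits in parallel with R_B: R_B‖R_L = (100 × 437) / (100 + 437) = 81.38 kΩ.
V_out = 27.4 × 81.38 / (15.0 + 81.38) = 27.4 × 81.38/96.38 = 23.1 V.
(Unloaded it would have been 23.8 V.)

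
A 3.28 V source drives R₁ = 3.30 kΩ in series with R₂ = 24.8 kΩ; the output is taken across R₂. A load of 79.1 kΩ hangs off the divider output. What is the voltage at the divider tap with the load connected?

The load sits in parallel with R₂: R₂‖R_L = (24.8 × 79.1) / (24.8 + 79.1) = 18.88 kΩ.
V_out = 3.28 × 18.88 / (3.30 + 18.88) = 3.28 × 18.88/22.18 = 2.79 V.

V_out ≈ 2.79 V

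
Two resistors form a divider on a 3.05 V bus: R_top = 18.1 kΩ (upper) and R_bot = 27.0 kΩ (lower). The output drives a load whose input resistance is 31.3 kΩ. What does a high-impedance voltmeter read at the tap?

V_out ≈ 1.36 V

The load sits in parallel with R_bot: R_bot‖R_L = (27.0 × 31.3) / (27.0 + 31.3) = 14.50 kΩ.
V_out = 3.05 × 14.50 / (18.1 + 14.50) = 3.05 × 14.50/32.60 = 1.36 V.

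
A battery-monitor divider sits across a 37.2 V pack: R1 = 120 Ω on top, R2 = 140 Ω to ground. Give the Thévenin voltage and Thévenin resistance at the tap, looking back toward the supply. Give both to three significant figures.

V_th is the open-circuit tap voltage: 37.2 × 140/(120 + 140) = 20.0 V.
With the supply zeroed, R1 and R2 appear in parallel from the tap: R_th = R1‖R2 = (120 × 140)/260.0 = 64.6 Ω.

V_th = 20.0 V, R_th = 64.6 Ω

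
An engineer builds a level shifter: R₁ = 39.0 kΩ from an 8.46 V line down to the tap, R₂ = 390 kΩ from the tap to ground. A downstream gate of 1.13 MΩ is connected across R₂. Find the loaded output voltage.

The load sits in parallel with R₂: R₂‖R_L = (390 × 1130) / (390 + 1130) = 289.9 kΩ.
V_out = 8.46 × 289.9 / (39.0 + 289.9) = 8.46 × 289.9/328.9 = 7.46 V.
(Unloaded it would have been 7.69 V.)

V_out ≈ 7.46 V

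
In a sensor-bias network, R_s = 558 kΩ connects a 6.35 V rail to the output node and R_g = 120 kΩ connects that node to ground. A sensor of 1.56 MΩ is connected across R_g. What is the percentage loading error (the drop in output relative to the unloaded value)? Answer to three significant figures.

The divider's output (Thévenin) resistance is R_s‖R_g = 98.76 kΩ.
Fractional drop under load = R_th/(R_th + R_L) = 98.76 / (98.76 + 1560) = 0.05954.
So the output falls by 5.95 %.

5.95 %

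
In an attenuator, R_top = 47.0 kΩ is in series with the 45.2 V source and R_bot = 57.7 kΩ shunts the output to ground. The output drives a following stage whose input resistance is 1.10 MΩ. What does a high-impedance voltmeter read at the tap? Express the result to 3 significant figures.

V_out ≈ 24.3 V

The load sits in parallel with R_bot: R_bot‖R_L = (57.7 × 1100) / (57.7 + 1100) = 54.82 kΩ.
V_out = 45.2 × 54.82 / (47.0 + 54.82) = 45.2 × 54.82/101.8 = 24.3 V.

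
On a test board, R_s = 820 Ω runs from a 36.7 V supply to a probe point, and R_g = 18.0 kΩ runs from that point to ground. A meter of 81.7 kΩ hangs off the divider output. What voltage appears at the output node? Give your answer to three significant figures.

V_out ≈ 34.8 V

The load sits in parallel with R_g: R_g‖R_L = (18000 × 81700) / (18000 + 81700) = 14750 Ω.
V_out = 36.7 × 14750 / (820 + 14750) = 36.7 × 14750/15570 = 34.8 V.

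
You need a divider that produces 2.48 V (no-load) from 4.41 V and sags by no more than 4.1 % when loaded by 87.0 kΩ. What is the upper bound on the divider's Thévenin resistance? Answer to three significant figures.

R_th ≤ 3.72 kΩ

Loading drop = R_th/(R_th + R_L) ≤ 0.0410, so R_th ≤ R_L · ε/(1−ε) = 87.0 kΩ × 0.0410/0.9590 = 3.72 kΩ.
(Any R1, R2 with R2/(R1+R2) = 0.562 and R1‖R2 ≤ 3.72 kΩ will meet the spec.)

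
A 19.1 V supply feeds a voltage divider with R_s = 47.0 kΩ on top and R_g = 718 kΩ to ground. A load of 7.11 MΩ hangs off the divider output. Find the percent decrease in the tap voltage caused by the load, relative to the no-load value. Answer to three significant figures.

0.617 %

The divider's output (Thévenin) resistance is R_s‖R_g = 44.11 kΩ.
Fractional drop under load = R_th/(R_th + R_L) = 44.11 / (44.11 + 7110) = 0.006166.
So the output falls by 0.617 %.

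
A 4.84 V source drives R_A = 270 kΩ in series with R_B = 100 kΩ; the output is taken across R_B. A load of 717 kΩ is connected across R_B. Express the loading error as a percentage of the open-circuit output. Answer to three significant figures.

9.24 %

The divider's output (Thévenin) resistance is R_A‖R_B = 72.97 kΩ.
Fractional drop under load = R_th/(R_th + R_L) = 72.97 / (72.97 + 717) = 0.09237.
So the output falls by 9.24 %.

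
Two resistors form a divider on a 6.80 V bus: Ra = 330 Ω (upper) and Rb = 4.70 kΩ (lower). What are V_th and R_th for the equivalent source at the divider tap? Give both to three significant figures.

V_th = 6.35 V, R_th = 308 Ω

V_th is the open-circuit tap voltage: 6.80 × 4700/(330 + 4700) = 6.35 V.
With the supply zeroed, Ra and Rb appear in parallel from the tap: R_th = Ra‖Rb = (330 × 4700)/5030 = 308 Ω.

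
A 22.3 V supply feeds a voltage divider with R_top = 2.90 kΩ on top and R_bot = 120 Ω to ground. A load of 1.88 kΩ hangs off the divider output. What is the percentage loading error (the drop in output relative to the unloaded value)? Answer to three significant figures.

The divider's output (Thévenin) resistance is R_top‖R_bot = 115.2 Ω.
Fractional drop under load = R_th/(R_th + R_L) = 115.2 / (115.2 + 1880) = 0.05775.
So the output falls by 5.78 %.

5.78 %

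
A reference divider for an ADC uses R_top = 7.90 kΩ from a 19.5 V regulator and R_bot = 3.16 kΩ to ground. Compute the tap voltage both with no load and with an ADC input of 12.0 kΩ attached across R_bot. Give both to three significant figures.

Open-circuit: V = 19.5 × 3.16/(7.90 + 3.16) = 5.57 V.
With the load, R_bot becomes R_bot‖R_L = 2.501 kΩ, so V = 19.5 × 2.501/10.40 = 4.69 V.

Unloaded: 5.57 V; loaded: 4.69 V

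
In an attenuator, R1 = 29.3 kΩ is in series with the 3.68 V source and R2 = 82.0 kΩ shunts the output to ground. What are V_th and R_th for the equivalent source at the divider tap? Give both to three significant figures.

V_th = 2.71 V, R_th = 21.6 kΩ

V_th is the open-circuit tap voltage: 3.68 × 82.0/(29.3 + 82.0) = 2.71 V.
With the supply zeroed, R1 and R2 appear in parallel from the tap: R_th = R1‖R2 = (29.3 × 82.0)/111.3 = 21.6 kΩ.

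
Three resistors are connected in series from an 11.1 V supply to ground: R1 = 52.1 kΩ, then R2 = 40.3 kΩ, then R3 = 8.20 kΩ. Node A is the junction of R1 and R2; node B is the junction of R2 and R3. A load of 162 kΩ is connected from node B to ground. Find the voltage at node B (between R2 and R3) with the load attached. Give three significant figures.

At node B, R3 is in parallel with the load: R3‖R_L = 7.805 kΩ.
Below node A the resistance is R2 + (R3‖R_L) = 48.10 kΩ, so V_A = 11.1 × 48.10/100.2 = 5.329 V.
Then V_B = V_A × (R3‖R_L)/(R2 + R3‖R_L) = 5.329 × 7.805/48.10 = 0.865 V.

V ≈ 0.865 V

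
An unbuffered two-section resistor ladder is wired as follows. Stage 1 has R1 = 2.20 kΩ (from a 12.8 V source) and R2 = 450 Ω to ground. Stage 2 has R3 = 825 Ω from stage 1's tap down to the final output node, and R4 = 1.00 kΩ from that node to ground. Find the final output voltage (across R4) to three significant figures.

V_out ≈ 0.989 V

Stage 2 presents R3+R4 = 1825 Ω as a load on stage 1's tap.
Stage 1's lower leg becomes R2‖(R3+R4) = 361.0 Ω, so V_mid = 12.8 × 361.0/2561 = 1.804 V.
Stage 2 is itself unloaded: V_out = V_mid × R4/(R3+R4) = 1.804 × 1000/1825 = 0.989 V.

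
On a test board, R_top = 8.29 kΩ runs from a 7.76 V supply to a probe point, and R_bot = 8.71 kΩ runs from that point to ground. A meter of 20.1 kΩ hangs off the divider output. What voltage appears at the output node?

V_out ≈ 3.28 V

The load sits in parallel with R_bot: R_bot‖R_L = (8.71 × 20.1) / (8.71 + 20.1) = 6.077 kΩ.
V_out = 7.76 × 6.077 / (8.29 + 6.077) = 7.76 × 6.077/14.37 = 3.28 V.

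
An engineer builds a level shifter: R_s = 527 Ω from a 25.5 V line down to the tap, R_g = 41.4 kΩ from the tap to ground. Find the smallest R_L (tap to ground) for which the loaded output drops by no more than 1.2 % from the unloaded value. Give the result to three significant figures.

R_L(min) ≈ 42.8 kΩ

Output resistance R_th = R_s‖R_g = (527 × 41400)/41930 = 520.4 Ω.
The fractional drop is R_th/(R_th + R_L); requiring this ≤ 0.0120 gives R_L ≥ R_th(1/0.0120 − 1) = 520.4 × 82.33 = 42.8 kΩ.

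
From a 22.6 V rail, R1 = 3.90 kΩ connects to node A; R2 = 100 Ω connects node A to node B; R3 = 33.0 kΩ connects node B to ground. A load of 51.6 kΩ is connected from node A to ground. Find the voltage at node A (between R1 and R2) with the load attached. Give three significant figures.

Below node A the series string R2+R3 = 33100 Ω sits in parallel with the 51600 Ω load: 20160 Ω.
V_A = 22.6 × 20160/(3900 + 20160) = 18.9 V.

V ≈ 18.9 V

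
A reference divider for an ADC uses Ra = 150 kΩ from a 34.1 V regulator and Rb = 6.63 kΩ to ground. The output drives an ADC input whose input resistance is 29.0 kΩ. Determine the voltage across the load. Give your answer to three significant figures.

The load sits in parallel with Rb: Rb‖R_L = (6.63 × 29.0) / (6.63 + 29.0) = 5.396 kΩ.
V_out = 34.1 × 5.396 / (150 + 5.396) = 34.1 × 5.396/155.4 = 1.18 V.

V_out ≈ 1.18 V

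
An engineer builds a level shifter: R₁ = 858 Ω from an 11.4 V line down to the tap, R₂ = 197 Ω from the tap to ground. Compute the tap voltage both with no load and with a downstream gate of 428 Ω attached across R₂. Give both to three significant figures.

Open-circuit: V = 11.4 × 197/(858 + 197) = 2.13 V.
With the load, R₂ becomes R₂‖R_L = 134.9 Ω, so V = 11.4 × 134.9/992.9 = 1.55 V.

Unloaded: 2.13 V; loaded: 1.55 V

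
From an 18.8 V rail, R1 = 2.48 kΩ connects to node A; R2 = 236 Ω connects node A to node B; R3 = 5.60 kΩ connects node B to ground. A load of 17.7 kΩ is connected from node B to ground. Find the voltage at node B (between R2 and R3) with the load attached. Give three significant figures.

V ≈ 11.5 V

At node B, R3 is in parallel with the load: R3‖R_L = 4254 Ω.
Below node A the resistance is R2 + (R3‖R_L) = 4490 Ω, so V_A = 18.8 × 4490/6970 = 12.11 V.
Then V_B = V_A × (R3‖R_L)/(R2 + R3‖R_L) = 12.11 × 4254/4490 = 11.5 V.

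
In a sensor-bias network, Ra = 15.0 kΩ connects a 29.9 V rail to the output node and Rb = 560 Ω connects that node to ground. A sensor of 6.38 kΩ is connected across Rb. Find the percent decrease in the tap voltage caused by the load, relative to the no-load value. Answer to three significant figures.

7.80 %

The divider's output (Thévenin) resistance is Ra‖Rb = 539.8 Ω.
Fractional drop under load = R_th/(R_th + R_L) = 539.8 / (539.8 + 6380) = 0.07801.
So the output falls by 7.80 %.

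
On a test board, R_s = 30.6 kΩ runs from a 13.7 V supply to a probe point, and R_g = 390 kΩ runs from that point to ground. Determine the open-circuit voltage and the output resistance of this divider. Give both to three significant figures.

V_th = 12.7 V, R_th = 28.4 kΩ

V_th is the open-circuit tap voltage: 13.7 × 390/(30.6 + 390) = 12.7 V.
With the supply zeroed, R_s and R_g appear in parallel from the tap: R_th = R_s‖R_g = (30.6 × 390)/420.6 = 28.4 kΩ.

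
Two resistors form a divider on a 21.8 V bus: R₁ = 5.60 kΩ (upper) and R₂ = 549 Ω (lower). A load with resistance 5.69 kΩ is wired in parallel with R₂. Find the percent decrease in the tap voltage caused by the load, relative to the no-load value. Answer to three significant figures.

Unloaded V = 21.8 × 549/6149 = 1.9464 V.
Loaded: R₂‖R_L = 500.7 Ω, giving V = 21.8 × 500.7/6101 = 1.7892 V.
Drop = (1.9464 − 1.7892) / 1.9464 = 8.08 %.

8.08 %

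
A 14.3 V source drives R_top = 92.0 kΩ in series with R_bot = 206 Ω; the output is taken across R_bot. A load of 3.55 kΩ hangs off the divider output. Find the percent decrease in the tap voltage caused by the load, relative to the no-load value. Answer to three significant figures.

5.47 %

The divider's output (Thévenin) resistance is R_top‖R_bot = 205.5 Ω.
Fractional drop under load = R_th/(R_th + R_L) = 205.5 / (205.5 + 3550) = 0.05473.
So the output falls by 5.47 %.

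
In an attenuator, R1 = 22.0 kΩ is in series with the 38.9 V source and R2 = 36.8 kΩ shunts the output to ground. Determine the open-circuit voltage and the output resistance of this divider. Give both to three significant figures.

V_th is the open-circuit tap voltage: 38.9 × 36.8/(22.0 + 36.8) = 24.3 V.
With the supply zeroed, R1 and R2 appear in parallel from the tap: R_th = R1‖R2 = (22.0 × 36.8)/58.80 = 13.8 kΩ.

V_th = 24.3 V, R_th = 13.8 kΩ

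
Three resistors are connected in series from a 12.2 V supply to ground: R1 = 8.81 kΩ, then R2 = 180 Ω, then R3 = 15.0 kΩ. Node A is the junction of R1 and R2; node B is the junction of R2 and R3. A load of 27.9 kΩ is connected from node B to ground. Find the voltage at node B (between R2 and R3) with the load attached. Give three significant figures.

V ≈ 6.35 V

At node B, R3 is in parallel with the load: R3‖R_L = 9755 Ω.
Below node A the resistance is R2 + (R3‖R_L) = 9935 Ω, so V_A = 12.2 × 9935/18750 = 6.466 V.
Then V_B = V_A × (R3‖R_L)/(R2 + R3‖R_L) = 6.466 × 9755/9935 = 6.35 V.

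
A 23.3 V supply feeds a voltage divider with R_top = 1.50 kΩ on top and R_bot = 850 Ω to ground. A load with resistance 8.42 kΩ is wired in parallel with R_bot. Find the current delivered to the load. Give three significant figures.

I_L ≈ 0.940 mA

R_bot‖R_L = 772.1 Ω; V_out = 23.3 × 772.1/2272 = 7.917 V.
I_L = V_out / R_L = 7.917 / 8.42 kΩ = 0.940 mA.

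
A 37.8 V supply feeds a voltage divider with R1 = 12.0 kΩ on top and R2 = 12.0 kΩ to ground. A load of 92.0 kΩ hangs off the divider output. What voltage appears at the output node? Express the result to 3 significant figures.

The load sits in parallel with R2: R2‖R_L = (12.0 × 92.0) / (12.0 + 92.0) = 10.62 kΩ.
V_out = 37.8 × 10.62 / (12.0 + 10.62) = 37.8 × 10.62/22.62 = 17.7 V.
(Unloaded it would have been 18.9 V.)

V_out ≈ 17.7 V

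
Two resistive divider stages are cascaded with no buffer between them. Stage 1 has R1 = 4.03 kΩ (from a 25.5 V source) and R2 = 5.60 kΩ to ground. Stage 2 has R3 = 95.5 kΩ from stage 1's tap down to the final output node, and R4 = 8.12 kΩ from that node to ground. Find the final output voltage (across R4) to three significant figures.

V_out ≈ 1.14 V

Stage 2 presents R3+R4 = 103.6 kΩ as a load on stage 1's tap.
Stage 1's lower leg becomes R2‖(R3+R4) = 5.313 kΩ, so V_mid = 25.5 × 5.313/9.343 = 14.50 V.
Stage 2 is itself unloaded: V_out = V_mid × R4/(R3+R4) = 14.50 × 8.12/103.6 = 1.14 V.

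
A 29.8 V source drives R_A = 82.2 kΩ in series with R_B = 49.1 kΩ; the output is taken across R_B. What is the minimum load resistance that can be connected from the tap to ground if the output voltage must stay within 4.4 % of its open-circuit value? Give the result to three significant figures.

R_L(min) ≈ 668 kΩ

Output resistance R_th = R_A‖R_B = (82.2 × 49.1)/131.3 = 30.74 kΩ.
The fractional drop is R_th/(R_th + R_L); requiring this ≤ 0.0440 gives R_L ≥ R_th(1/0.0440 − 1) = 30.74 × 21.73 = 668 kΩ.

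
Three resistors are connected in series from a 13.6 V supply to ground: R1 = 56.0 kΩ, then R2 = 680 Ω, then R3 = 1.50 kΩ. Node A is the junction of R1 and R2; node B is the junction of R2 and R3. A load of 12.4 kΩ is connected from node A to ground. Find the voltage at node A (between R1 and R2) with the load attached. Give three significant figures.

Below node A the series string R2+R3 = 2180 Ω sits in parallel with the 12400 Ω load: 1854 Ω.
V_A = 13.6 × 1854/(56000 + 1854) = 0.436 V.

V ≈ 0.436 V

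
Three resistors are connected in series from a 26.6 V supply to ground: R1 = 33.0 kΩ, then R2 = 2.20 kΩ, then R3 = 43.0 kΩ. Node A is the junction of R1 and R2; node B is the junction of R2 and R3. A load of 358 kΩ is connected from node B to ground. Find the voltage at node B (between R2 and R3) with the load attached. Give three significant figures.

At node B, R3 is in parallel with the load: R3‖R_L = 38.39 kΩ.
Below node A the resistance is R2 + (R3‖R_L) = 40.59 kΩ, so V_A = 26.6 × 40.59/73.59 = 14.67 V.
Then V_B = V_A × (R3‖R_L)/(R2 + R3‖R_L) = 14.67 × 38.39/40.59 = 13.9 V.

V ≈ 13.9 V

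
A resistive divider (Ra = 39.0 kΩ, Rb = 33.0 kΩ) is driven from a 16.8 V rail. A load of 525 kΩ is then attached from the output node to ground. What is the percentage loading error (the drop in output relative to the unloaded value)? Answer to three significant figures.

The divider's output (Thévenin) resistance is Ra‖Rb = 17.88 kΩ.
Fractional drop under load = R_th/(R_th + R_L) = 17.88 / (17.88 + 525) = 0.03293.
So the output falls by 3.29 %.

3.29 %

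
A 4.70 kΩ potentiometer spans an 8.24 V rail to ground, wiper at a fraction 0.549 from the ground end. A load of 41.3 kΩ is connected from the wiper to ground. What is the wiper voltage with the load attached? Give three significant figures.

V ≈ 4.40 V

The wiper splits the pot into (1−α)R = 2.120 kΩ above and αR = 2.580 kΩ below.
Lower section ‖ load = 2.429 kΩ.
V_wiper = 8.24 × 2.429/(2.120 + 2.429) = 4.40 V.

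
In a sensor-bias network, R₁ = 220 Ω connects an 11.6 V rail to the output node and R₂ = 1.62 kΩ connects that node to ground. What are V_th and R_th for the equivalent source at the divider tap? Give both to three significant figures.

V_th = 10.2 V, R_th = 194 Ω

V_th is the open-circuit tap voltage: 11.6 × 1620/(220 + 1620) = 10.2 V.
With the supply zeroed, R₁ and R₂ appear in parallel from the tap: R_th = R₁‖R₂ = (220 × 1620)/1840 = 194 Ω.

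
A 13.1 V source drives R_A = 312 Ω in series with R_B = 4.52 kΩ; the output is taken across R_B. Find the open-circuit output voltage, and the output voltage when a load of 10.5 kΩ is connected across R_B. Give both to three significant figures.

Open-circuit: V = 13.1 × 4520/(312 + 4520) = 12.3 V.
With the load, R_B becomes R_B‖R_L = 3160 Ω, so V = 13.1 × 3160/3472 = 11.9 V.

Unloaded: 12.3 V; loaded: 11.9 V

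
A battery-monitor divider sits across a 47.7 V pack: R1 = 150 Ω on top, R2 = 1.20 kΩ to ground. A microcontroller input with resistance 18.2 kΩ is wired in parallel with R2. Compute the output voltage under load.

V_out ≈ 42.1 V

The load sits in parallel with R2: R2‖R_L = (1200 × 18200) / (1200 + 18200) = 1126 Ω.
V_out = 47.7 × 1126 / (150 + 1126) = 47.7 × 1126/1276 = 42.1 V.
(Unloaded it would have been 42.4 V.)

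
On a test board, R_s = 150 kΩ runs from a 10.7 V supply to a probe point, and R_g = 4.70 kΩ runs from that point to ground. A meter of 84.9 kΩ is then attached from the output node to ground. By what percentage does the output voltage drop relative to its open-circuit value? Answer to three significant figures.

The divider's output (Thévenin) resistance is R_s‖R_g = 4.557 kΩ.
Fractional drop under load = R_th/(R_th + R_L) = 4.557 / (4.557 + 84.9) = 0.05094.
So the output falls by 5.09 %.

5.09 %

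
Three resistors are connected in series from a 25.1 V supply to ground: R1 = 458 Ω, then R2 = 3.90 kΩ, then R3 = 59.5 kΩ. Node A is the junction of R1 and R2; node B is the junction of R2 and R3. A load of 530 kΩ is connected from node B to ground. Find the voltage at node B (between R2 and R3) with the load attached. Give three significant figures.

At node B, R3 is in parallel with the load: R3‖R_L = 53490 Ω.
Below node A the resistance is R2 + (R3‖R_L) = 57390 Ω, so V_A = 25.1 × 57390/57850 = 24.90 V.
Then V_B = V_A × (R3‖R_L)/(R2 + R3‖R_L) = 24.90 × 53490/57390 = 23.2 V.

V ≈ 23.2 V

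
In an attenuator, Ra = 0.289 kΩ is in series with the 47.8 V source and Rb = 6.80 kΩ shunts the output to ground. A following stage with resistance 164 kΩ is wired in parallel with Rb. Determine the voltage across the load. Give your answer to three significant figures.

V_out ≈ 45.8 V

The load sits in parallel with Rb: Rb‖R_L = (6800 × 164000) / (6800 + 164000) = 6529 Ω.
V_out = 47.8 × 6529 / (289 + 6529) = 47.8 × 6529/6818 = 45.8 V.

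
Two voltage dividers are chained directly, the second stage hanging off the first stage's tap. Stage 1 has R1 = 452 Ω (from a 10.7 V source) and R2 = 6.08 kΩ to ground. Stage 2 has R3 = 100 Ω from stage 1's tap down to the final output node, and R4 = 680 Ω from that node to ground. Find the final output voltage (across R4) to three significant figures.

V_out ≈ 5.64 V

Stage 2 presents R3+R4 = 780.0 Ω as a load on stage 1's tap.
Stage 1's lower leg becomes R2‖(R3+R4) = 691.3 Ω, so V_mid = 10.7 × 691.3/1143 = 6.470 V.
Stage 2 is itself unloaded: V_out = V_mid × R4/(R3+R4) = 6.470 × 680/780.0 = 5.64 V.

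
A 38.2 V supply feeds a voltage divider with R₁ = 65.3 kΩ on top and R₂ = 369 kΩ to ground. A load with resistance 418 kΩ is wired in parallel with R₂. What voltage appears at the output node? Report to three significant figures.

The load sits in parallel with R₂: R₂‖R_L = (369 × 418) / (369 + 418) = 196.0 kΩ.
V_out = 38.2 × 196.0 / (65.3 + 196.0) = 38.2 × 196.0/261.3 = 28.7 V.
(Unloaded it would have been 32.5 V.)

V_out ≈ 28.7 V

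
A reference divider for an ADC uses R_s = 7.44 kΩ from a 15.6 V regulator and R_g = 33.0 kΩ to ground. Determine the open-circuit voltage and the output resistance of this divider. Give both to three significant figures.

V_th is the open-circuit tap voltage: 15.6 × 33.0/(7.44 + 33.0) = 12.7 V.
With the supply zeroed, R_s and R_g appear in parallel from the tap: R_th = R_s‖R_g = (7.44 × 33.0)/40.44 = 6.07 kΩ.

V_th = 12.7 V, R_th = 6.07 kΩ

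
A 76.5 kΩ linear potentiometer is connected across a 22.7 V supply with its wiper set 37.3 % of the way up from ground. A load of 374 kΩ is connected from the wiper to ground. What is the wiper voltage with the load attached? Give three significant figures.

V ≈ 8.08 V

The wiper splits the pot into (1−α)R = 47.97 kΩ above and αR = 28.53 kΩ below.
Lower section ‖ load = 26.51 kΩ.
V_wiper = 22.7 × 26.51/(47.97 + 26.51) = 8.08 V.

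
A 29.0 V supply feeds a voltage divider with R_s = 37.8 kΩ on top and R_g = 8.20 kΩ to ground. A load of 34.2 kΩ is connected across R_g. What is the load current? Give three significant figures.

R_g‖R_L = 6.614 kΩ; V_out = 29.0 × 6.614/44.41 = 4.319 V.
I_L = V_out / R_L = 4.319 / 34.2 kΩ = 0.126 mA.

I_L ≈ 0.126 mA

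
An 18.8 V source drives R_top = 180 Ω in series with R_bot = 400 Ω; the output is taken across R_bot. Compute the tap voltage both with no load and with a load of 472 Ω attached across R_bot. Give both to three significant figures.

Unloaded: 13.0 V; loaded: 10.3 V

Open-circuit: V = 18.8 × 400/(180 + 400) = 13.0 V.
With the load, R_bot becomes R_bot‖R_L = 216.5 Ω, so V = 18.8 × 216.5/396.5 = 10.3 V.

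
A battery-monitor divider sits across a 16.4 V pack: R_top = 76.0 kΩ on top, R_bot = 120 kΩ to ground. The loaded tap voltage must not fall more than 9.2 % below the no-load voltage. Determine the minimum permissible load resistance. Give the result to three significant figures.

R_L(min) ≈ 459 kΩ

Output resistance R_th = R_top‖R_bot = (76.0 × 120)/196.0 = 46.53 kΩ.
The fractional drop is R_th/(R_th + R_L); requiring this ≤ 0.0920 gives R_L ≥ R_th(1/0.0920 − 1) = 46.53 × 9.870 = 459 kΩ.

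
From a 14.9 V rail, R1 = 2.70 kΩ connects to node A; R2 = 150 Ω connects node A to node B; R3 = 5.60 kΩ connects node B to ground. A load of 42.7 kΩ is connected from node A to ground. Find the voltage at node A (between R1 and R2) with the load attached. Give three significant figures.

Below node A the series string R2+R3 = 5750 Ω sits in parallel with the 42700 Ω load: 5068 Ω.
V_A = 14.9 × 5068/(2700 + 5068) = 9.72 V.

V ≈ 9.72 V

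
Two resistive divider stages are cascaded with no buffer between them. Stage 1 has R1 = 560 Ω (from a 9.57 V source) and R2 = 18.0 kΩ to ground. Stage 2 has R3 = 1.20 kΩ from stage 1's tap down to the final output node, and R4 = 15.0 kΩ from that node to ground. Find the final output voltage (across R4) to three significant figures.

V_out ≈ 8.31 V

Stage 2 presents R3+R4 = 16200 Ω as a load on stage 1's tap.
Stage 1's lower leg becomes R2‖(R3+R4) = 8526 Ω, so V_mid = 9.57 × 8526/9086 = 8.980 V.
Stage 2 is itself unloaded: V_out = V_mid × R4/(R3+R4) = 8.980 × 15000/16200 = 8.31 V.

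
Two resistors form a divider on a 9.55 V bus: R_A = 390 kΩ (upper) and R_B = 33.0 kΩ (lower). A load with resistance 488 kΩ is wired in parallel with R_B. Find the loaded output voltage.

The load sits in parallel with R_B: R_B‖R_L = (33.0 × 488) / (33.0 + 488) = 30.91 kΩ.
V_out = 9.55 × 30.91 / (390 + 30.91) = 9.55 × 30.91/420.9 = 0.701 V.

V_out ≈ 0.701 V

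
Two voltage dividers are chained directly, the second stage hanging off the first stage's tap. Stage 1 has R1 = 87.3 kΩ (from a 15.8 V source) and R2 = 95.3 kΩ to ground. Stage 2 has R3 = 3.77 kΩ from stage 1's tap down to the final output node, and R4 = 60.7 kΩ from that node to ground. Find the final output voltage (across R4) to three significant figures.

V_out ≈ 4.55 V

Stage 2 presents R3+R4 = 64.47 kΩ as a load on stage 1's tap.
Stage 1's lower leg becomes R2‖(R3+R4) = 38.46 kΩ, so V_mid = 15.8 × 38.46/125.8 = 4.832 V.
Stage 2 is itself unloaded: V_out = V_mid × R4/(R3+R4) = 4.832 × 60.7/64.47 = 4.55 V.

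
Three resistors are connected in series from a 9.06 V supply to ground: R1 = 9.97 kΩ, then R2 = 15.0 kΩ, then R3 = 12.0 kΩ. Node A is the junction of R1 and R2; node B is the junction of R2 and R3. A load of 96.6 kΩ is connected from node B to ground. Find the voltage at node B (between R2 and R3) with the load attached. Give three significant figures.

V ≈ 2.71 V

At node B, R3 is in parallel with the load: R3‖R_L = 10.67 kΩ.
Below node A the resistance is R2 + (R3‖R_L) = 25.67 kΩ, so V_A = 9.06 × 25.67/35.64 = 6.526 V.
Then V_B = V_A × (R3‖R_L)/(R2 + R3‖R_L) = 6.526 × 10.67/25.67 = 2.71 V.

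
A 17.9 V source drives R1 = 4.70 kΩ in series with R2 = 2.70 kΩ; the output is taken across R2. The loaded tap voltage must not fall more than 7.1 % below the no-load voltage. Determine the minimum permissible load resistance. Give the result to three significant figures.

Output resistance R_th = R1‖R2 = (4.70 × 2.70)/7.400 = 1.715 kΩ.
The fractional drop is R_th/(R_th + R_L); requiring this ≤ 0.0710 gives R_L ≥ R_th(1/0.0710 − 1) = 1.715 × 13.08 = 22.4 kΩ.

R_L(min) ≈ 22.4 kΩ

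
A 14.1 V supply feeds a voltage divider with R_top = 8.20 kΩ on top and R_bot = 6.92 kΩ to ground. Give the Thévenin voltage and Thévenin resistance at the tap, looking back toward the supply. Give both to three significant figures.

V_th = 6.45 V, R_th = 3.75 kΩ

V_th is the open-circuit tap voltage: 14.1 × 6.92/(8.20 + 6.92) = 6.45 V.
With the supply zeroed, R_top and R_bot appear in parallel from the tap: R_th = R_top‖R_bot = (8.20 × 6.92)/15.12 = 3.75 kΩ.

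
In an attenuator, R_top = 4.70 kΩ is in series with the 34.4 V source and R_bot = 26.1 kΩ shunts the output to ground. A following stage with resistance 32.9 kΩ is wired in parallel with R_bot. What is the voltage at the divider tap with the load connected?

V_out ≈ 26.0 V

The load sits in parallel with R_bot: R_bot‖R_L = (26.1 × 32.9) / (26.1 + 32.9) = 14.55 kΩ.
V_out = 34.4 × 14.55 / (4.70 + 14.55) = 34.4 × 14.55/19.25 = 26.0 V.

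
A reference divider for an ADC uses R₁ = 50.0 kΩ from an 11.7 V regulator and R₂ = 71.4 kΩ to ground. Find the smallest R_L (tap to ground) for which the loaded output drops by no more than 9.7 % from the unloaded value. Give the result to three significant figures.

Output resistance R_th = R₁‖R₂ = (50.0 × 71.4)/121.4 = 29.41 kΩ.
The fractional drop is R_th/(R_th + R_L); requiring this ≤ 0.0970 gives R_L ≥ R_th(1/0.0970 − 1) = 29.41 × 9.309 = 274 kΩ.

R_L(min) ≈ 274 kΩ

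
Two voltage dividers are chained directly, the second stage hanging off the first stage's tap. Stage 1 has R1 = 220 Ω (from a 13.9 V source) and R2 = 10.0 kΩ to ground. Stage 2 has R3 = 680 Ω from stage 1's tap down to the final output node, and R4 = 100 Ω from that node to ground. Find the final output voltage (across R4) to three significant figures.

Stage 2 presents R3+R4 = 780.0 Ω as a load on stage 1's tap.
Stage 1's lower leg becomes R2‖(R3+R4) = 723.6 Ω, so V_mid = 13.9 × 723.6/943.6 = 10.66 V.
Stage 2 is itself unloaded: V_out = V_mid × R4/(R3+R4) = 10.66 × 100/780.0 = 1.37 V.

V_out ≈ 1.37 V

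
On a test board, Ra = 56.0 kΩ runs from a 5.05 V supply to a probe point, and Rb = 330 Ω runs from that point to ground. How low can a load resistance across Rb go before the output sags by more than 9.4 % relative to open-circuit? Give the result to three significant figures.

Output resistance R_th = Ra‖Rb = (56000 × 330)/56330 = 328.1 Ω.
The fractional drop is R_th/(R_th + R_L); requiring this ≤ 0.0940 gives R_L ≥ R_th(1/0.0940 − 1) = 328.1 × 9.638 = 3.16 kΩ.

R_L(min) ≈ 3.16 kΩ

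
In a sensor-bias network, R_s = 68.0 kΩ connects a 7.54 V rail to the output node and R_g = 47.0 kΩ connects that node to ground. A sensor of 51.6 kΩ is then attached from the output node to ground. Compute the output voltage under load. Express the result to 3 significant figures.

The load sits in parallel with R_g: R_g‖R_L = (47.0 × 51.6) / (47.0 + 51.6) = 24.60 kΩ.
V_out = 7.54 × 24.60 / (68.0 + 24.60) = 7.54 × 24.60/92.60 = 2.00 V.
(Unloaded it would have been 3.08 V.)

V_out ≈ 2.00 V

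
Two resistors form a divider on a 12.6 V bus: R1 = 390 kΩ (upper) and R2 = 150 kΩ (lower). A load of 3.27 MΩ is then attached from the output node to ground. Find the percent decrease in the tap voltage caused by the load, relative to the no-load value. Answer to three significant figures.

The divider's output (Thévenin) resistance is R1‖R2 = 108.3 kΩ.
Fractional drop under load = R_th/(R_th + R_L) = 108.3 / (108.3 + 3270) = 0.03207.
So the output falls by 3.21 %.

3.21 %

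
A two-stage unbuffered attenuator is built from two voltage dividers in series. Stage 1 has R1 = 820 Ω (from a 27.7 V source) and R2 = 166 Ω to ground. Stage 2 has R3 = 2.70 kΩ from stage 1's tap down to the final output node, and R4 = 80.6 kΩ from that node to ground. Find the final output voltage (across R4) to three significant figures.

Stage 2 presents R3+R4 = 83300 Ω as a load on stage 1's tap.
Stage 1's lower leg becomes R2‖(R3+R4) = 165.7 Ω, so V_mid = 27.7 × 165.7/985.7 = 4.656 V.
Stage 2 is itself unloaded: V_out = V_mid × R4/(R3+R4) = 4.656 × 80600/83300 = 4.50 V.

V_out ≈ 4.50 V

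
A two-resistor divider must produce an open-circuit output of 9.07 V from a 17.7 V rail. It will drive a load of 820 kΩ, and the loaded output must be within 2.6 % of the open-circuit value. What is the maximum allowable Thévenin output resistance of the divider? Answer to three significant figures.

Loading drop = R_th/(R_th + R_L) ≤ 0.0260, so R_th ≤ R_L · ε/(1−ε) = 820 kΩ × 0.0260/0.9740 = 21.9 kΩ.

R_th ≤ 21.9 kΩ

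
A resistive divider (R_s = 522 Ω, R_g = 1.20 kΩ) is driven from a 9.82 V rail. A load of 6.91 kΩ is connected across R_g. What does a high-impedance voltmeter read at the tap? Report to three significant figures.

V_out ≈ 6.50 V

The load sits in parallel with R_g: R_g‖R_L = (1200 × 6910) / (1200 + 6910) = 1022 Ω.
V_out = 9.82 × 1022 / (522 + 1022) = 9.82 × 1022/1544 = 6.50 V.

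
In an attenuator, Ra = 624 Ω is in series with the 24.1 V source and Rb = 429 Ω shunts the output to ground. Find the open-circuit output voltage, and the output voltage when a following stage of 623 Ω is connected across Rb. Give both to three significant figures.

Open-circuit: V = 24.1 × 429/(624 + 429) = 9.82 V.
With the load, Rb becomes Rb‖R_L = 254.1 Ω, so V = 24.1 × 254.1/878.1 = 6.97 V.

Unloaded: 9.82 V; loaded: 6.97 V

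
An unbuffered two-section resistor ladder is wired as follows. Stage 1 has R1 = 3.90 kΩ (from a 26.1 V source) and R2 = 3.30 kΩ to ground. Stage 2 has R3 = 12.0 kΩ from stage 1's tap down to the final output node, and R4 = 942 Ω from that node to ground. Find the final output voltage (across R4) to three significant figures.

Stage 2 presents R3+R4 = 12940 Ω as a load on stage 1's tap.
Stage 1's lower leg becomes R2‖(R3+R4) = 2630 Ω, so V_mid = 26.1 × 2630/6530 = 10.51 V.
Stage 2 is itself unloaded: V_out = V_mid × R4/(R3+R4) = 10.51 × 942/12940 = 0.765 V.

V_out ≈ 0.765 V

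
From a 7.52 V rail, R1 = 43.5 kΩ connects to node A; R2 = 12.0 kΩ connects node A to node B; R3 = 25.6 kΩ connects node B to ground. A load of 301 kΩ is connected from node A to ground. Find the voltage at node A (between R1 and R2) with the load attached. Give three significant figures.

V ≈ 3.27 V

Below node A the series string R2+R3 = 37.60 kΩ sits in parallel with the 301 kΩ load: 33.42 kΩ.
V_A = 7.52 × 33.42/(43.5 + 33.42) = 3.27 V.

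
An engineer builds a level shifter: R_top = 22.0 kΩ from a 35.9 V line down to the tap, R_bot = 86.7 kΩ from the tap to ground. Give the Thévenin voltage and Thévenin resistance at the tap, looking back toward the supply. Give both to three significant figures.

V_th = 28.6 V, R_th = 17.5 kΩ

V_th is the open-circuit tap voltage: 35.9 × 86.7/(22.0 + 86.7) = 28.6 V.
With the supply zeroed, R_top and R_bot appear in parallel from the tap: R_th = R_top‖R_bot = (22.0 × 86.7)/108.7 = 17.5 kΩ.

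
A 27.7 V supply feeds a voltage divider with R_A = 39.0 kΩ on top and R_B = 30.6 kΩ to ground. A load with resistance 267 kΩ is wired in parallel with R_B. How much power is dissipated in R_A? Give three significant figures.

Total resistance from the source is R_A + (R_B‖R_L) = 66.45 kΩ, so I = 27.7/66.45 kΩ = 0.4168 mA.
P = I²·R_A = (0.4168 mA)² × 39.0 kΩ = 6.78 mW.

P ≈ 6.78 mW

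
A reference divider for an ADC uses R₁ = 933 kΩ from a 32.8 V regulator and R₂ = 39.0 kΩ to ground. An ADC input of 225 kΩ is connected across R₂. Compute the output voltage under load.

The load sits in parallel with R₂: R₂‖R_L = (39.0 × 225) / (39.0 + 225) = 33.24 kΩ.
V_out = 32.8 × 33.24 / (933 + 33.24) = 32.8 × 33.24/966.2 = 1.13 V.

V_out ≈ 1.13 V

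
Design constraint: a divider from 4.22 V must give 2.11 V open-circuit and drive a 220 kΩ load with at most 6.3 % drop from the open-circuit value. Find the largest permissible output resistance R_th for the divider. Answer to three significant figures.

Loading drop = R_th/(R_th + R_L) ≤ 0.0630, so R_th ≤ R_L · ε/(1−ε) = 220 kΩ × 0.0630/0.9370 = 14.8 kΩ.

R_th ≤ 14.8 kΩ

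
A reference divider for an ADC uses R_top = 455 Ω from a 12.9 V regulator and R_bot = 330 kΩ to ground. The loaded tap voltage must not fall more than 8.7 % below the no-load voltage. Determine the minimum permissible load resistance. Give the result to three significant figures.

Output resistance R_th = R_top‖R_bot = (455 × 330000)/330500 = 454.4 Ω.
The fractional drop is R_th/(R_th + R_L); requiring this ≤ 0.0870 gives R_L ≥ R_th(1/0.0870 − 1) = 454.4 × 10.49 = 4.77 kΩ.

R_L(min) ≈ 4.77 kΩ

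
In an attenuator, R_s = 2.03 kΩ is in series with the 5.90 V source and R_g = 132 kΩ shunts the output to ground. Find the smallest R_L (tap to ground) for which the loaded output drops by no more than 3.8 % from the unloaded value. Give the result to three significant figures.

Output resistance R_th = R_s‖R_g = (2.03 × 132)/134.0 = 1.999 kΩ.
The fractional drop is R_th/(R_th + R_L); requiring this ≤ 0.0380 gives R_L ≥ R_th(1/0.0380 − 1) = 1.999 × 25.32 = 50.6 kΩ.

R_L(min) ≈ 50.6 kΩ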